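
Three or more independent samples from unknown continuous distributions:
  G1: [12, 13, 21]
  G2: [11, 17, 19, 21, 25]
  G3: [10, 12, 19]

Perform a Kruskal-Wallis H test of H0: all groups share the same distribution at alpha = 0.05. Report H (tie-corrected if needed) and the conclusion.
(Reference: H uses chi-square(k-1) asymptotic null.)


Step 1: Combine all N = 11 observations and assign midranks.
sorted (value, group, rank): (10,G3,1), (11,G2,2), (12,G1,3.5), (12,G3,3.5), (13,G1,5), (17,G2,6), (19,G2,7.5), (19,G3,7.5), (21,G1,9.5), (21,G2,9.5), (25,G2,11)
Step 2: Sum ranks within each group.
R_1 = 18 (n_1 = 3)
R_2 = 36 (n_2 = 5)
R_3 = 12 (n_3 = 3)
Step 3: H = 12/(N(N+1)) * sum(R_i^2/n_i) - 3(N+1)
     = 12/(11*12) * (18^2/3 + 36^2/5 + 12^2/3) - 3*12
     = 0.090909 * 415.2 - 36
     = 1.745455.
Step 4: Ties present; correction factor C = 1 - 18/(11^3 - 11) = 0.986364. Corrected H = 1.745455 / 0.986364 = 1.769585.
Step 5: Under H0, H ~ chi^2(2); p-value = 0.412800.
Step 6: alpha = 0.05. fail to reject H0.

H = 1.7696, df = 2, p = 0.412800, fail to reject H0.


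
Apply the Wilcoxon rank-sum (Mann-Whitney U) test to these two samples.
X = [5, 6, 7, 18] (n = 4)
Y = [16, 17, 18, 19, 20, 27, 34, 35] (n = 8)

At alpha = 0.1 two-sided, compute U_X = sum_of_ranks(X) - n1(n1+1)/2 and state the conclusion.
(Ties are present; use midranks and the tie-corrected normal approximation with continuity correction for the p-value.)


Step 1: Combine and sort all 12 observations; assign midranks.
sorted (value, group): (5,X), (6,X), (7,X), (16,Y), (17,Y), (18,X), (18,Y), (19,Y), (20,Y), (27,Y), (34,Y), (35,Y)
ranks: 5->1, 6->2, 7->3, 16->4, 17->5, 18->6.5, 18->6.5, 19->8, 20->9, 27->10, 34->11, 35->12
Step 2: Rank sum for X: R1 = 1 + 2 + 3 + 6.5 = 12.5.
Step 3: U_X = R1 - n1(n1+1)/2 = 12.5 - 4*5/2 = 12.5 - 10 = 2.5.
       U_Y = n1*n2 - U_X = 32 - 2.5 = 29.5.
Step 4: Ties are present, so use the tie-corrected normal approximation (with continuity correction) for the p-value.
Step 5: p-value = 0.026980; compare to alpha = 0.1. reject H0.

U_X = 2.5, p = 0.026980, reject H0 at alpha = 0.1.


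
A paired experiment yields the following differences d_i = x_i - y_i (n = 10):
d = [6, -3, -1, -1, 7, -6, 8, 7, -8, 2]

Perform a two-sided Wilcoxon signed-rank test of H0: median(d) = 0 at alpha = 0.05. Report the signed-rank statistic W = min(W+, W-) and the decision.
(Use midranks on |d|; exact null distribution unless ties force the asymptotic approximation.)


Step 1: Drop any zero differences (none here) and take |d_i|.
|d| = [6, 3, 1, 1, 7, 6, 8, 7, 8, 2]
Step 2: Midrank |d_i| (ties get averaged ranks).
ranks: |6|->5.5, |3|->4, |1|->1.5, |1|->1.5, |7|->7.5, |6|->5.5, |8|->9.5, |7|->7.5, |8|->9.5, |2|->3
Step 3: Attach original signs; sum ranks with positive sign and with negative sign.
W+ = 5.5 + 7.5 + 9.5 + 7.5 + 3 = 33
W- = 4 + 1.5 + 1.5 + 5.5 + 9.5 = 22
(Check: W+ + W- = 55 should equal n(n+1)/2 = 55.)
Step 4: Test statistic W = min(W+, W-) = 22.
Step 5: Ties in |d|, so use the tie-corrected normal approximation.
        E[W] = n(n+1)/4 = 10*11/4 = 27.5.
        Tie groups: |d|=1 (t=2), |d|=6 (t=2), |d|=7 (t=2), |d|=8 (t=2); sum(t^3 - t) = 24.
        Var[W] = n(n+1)(2n+1)/24 - sum(t^3-t)/48 = 2310/24 - 24/48 = 95.75.
        z = (W - E[W]) / sqrt(Var[W]) = (22 - 27.5) / 9.7852 = -0.5621.
        Two-sided p = 2*Phi(z) = 0.574066.
Step 6: alpha = 0.05. fail to reject H0.

W+ = 33, W- = 22, W = min = 22, p = 0.574066, fail to reject H0.


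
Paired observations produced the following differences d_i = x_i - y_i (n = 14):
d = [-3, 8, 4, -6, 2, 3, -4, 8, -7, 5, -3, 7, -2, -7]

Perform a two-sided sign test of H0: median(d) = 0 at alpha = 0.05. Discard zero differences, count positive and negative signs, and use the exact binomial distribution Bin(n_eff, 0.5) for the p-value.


Step 1: Discard zero differences. Original n = 14; n_eff = number of nonzero differences = 14.
Nonzero differences (with sign): -3, +8, +4, -6, +2, +3, -4, +8, -7, +5, -3, +7, -2, -7
Step 2: Count signs: positive = 7, negative = 7.
Step 3: Under H0: P(positive) = 0.5, so the number of positives S ~ Bin(14, 0.5).
Step 4: Two-sided exact p-value = sum of Bin(14,0.5) probabilities at or below the observed probability = 1.000000.
Step 5: alpha = 0.05. fail to reject H0.

n_eff = 14, pos = 7, neg = 7, p = 1.000000, fail to reject H0.


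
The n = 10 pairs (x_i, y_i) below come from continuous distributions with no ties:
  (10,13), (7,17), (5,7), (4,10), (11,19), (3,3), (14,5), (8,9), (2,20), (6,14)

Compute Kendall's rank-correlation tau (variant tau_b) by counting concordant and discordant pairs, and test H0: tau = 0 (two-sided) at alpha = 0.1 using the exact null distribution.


Step 1: Enumerate the 45 unordered pairs (i,j) with i<j and classify each by sign(x_j-x_i) * sign(y_j-y_i).
  (1,2):dx=-3,dy=+4->D; (1,3):dx=-5,dy=-6->C; (1,4):dx=-6,dy=-3->C; (1,5):dx=+1,dy=+6->C
  (1,6):dx=-7,dy=-10->C; (1,7):dx=+4,dy=-8->D; (1,8):dx=-2,dy=-4->C; (1,9):dx=-8,dy=+7->D
  (1,10):dx=-4,dy=+1->D; (2,3):dx=-2,dy=-10->C; (2,4):dx=-3,dy=-7->C; (2,5):dx=+4,dy=+2->C
  (2,6):dx=-4,dy=-14->C; (2,7):dx=+7,dy=-12->D; (2,8):dx=+1,dy=-8->D; (2,9):dx=-5,dy=+3->D
  (2,10):dx=-1,dy=-3->C; (3,4):dx=-1,dy=+3->D; (3,5):dx=+6,dy=+12->C; (3,6):dx=-2,dy=-4->C
  (3,7):dx=+9,dy=-2->D; (3,8):dx=+3,dy=+2->C; (3,9):dx=-3,dy=+13->D; (3,10):dx=+1,dy=+7->C
  (4,5):dx=+7,dy=+9->C; (4,6):dx=-1,dy=-7->C; (4,7):dx=+10,dy=-5->D; (4,8):dx=+4,dy=-1->D
  (4,9):dx=-2,dy=+10->D; (4,10):dx=+2,dy=+4->C; (5,6):dx=-8,dy=-16->C; (5,7):dx=+3,dy=-14->D
  (5,8):dx=-3,dy=-10->C; (5,9):dx=-9,dy=+1->D; (5,10):dx=-5,dy=-5->C; (6,7):dx=+11,dy=+2->C
  (6,8):dx=+5,dy=+6->C; (6,9):dx=-1,dy=+17->D; (6,10):dx=+3,dy=+11->C; (7,8):dx=-6,dy=+4->D
  (7,9):dx=-12,dy=+15->D; (7,10):dx=-8,dy=+9->D; (8,9):dx=-6,dy=+11->D; (8,10):dx=-2,dy=+5->D
  (9,10):dx=+4,dy=-6->D
Step 2: C = 23, D = 22, total pairs = 45.
Step 3: tau = (C - D)/(n(n-1)/2) = (23 - 22)/45 = 0.022222.
Step 4: Exact two-sided p-value (enumerate n! = 3628800 permutations of y under H0): p = 1.000000.
Step 5: alpha = 0.1. fail to reject H0.

tau_b = 0.0222 (C=23, D=22), p = 1.000000, fail to reject H0.


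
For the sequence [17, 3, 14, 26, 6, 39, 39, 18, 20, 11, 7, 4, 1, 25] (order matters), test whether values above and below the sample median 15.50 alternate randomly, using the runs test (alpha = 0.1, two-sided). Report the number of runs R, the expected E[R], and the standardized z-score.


Step 1: Compute median = 15.50; label A = above, B = below.
Labels in order: ABBABAAAABBBBA  (n_A = 7, n_B = 7)
Step 2: Count runs R = 7.
Step 3: Under H0 (random ordering), E[R] = 2*n_A*n_B/(n_A+n_B) + 1 = 2*7*7/14 + 1 = 8.0000.
        Var[R] = 2*n_A*n_B*(2*n_A*n_B - n_A - n_B) / ((n_A+n_B)^2 * (n_A+n_B-1)) = 8232/2548 = 3.2308.
        SD[R] = 1.7974.
Step 4: Continuity-corrected z = (R + 0.5 - E[R]) / SD[R] = (7 + 0.5 - 8.0000) / 1.7974 = -0.2782.
Step 5: Two-sided p-value via normal approximation = 2*(1 - Phi(|z|)) = 0.780879.
Step 6: alpha = 0.1. fail to reject H0.

R = 7, z = -0.2782, p = 0.780879, fail to reject H0.


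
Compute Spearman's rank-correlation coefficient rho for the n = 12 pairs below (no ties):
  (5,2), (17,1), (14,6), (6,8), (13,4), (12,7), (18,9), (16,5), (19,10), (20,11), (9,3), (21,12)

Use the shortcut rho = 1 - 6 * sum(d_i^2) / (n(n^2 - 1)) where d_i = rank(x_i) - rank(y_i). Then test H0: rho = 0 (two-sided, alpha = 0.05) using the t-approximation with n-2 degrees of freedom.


Step 1: Rank x and y separately (midranks; no ties here).
rank(x): 5->1, 17->8, 14->6, 6->2, 13->5, 12->4, 18->9, 16->7, 19->10, 20->11, 9->3, 21->12
rank(y): 2->2, 1->1, 6->6, 8->8, 4->4, 7->7, 9->9, 5->5, 10->10, 11->11, 3->3, 12->12
Step 2: d_i = R_x(i) - R_y(i); compute d_i^2.
  (1-2)^2=1, (8-1)^2=49, (6-6)^2=0, (2-8)^2=36, (5-4)^2=1, (4-7)^2=9, (9-9)^2=0, (7-5)^2=4, (10-10)^2=0, (11-11)^2=0, (3-3)^2=0, (12-12)^2=0
sum(d^2) = 100.
Step 3: rho = 1 - 6*100 / (12*(12^2 - 1)) = 1 - 600/1716 = 0.650350.
Step 4: Under H0, t = rho * sqrt((n-2)/(1-rho^2)) = 2.7073 ~ t(10).
Step 5: Two-sided p-value from the t-distribution with 10 df = 0.022034.
Step 6: alpha = 0.05. reject H0.

rho = 0.6503, p = 0.022034, reject H0 at alpha = 0.05.


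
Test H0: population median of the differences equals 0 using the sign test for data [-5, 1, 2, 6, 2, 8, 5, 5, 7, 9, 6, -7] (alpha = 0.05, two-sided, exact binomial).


Step 1: Discard zero differences. Original n = 12; n_eff = number of nonzero differences = 12.
Nonzero differences (with sign): -5, +1, +2, +6, +2, +8, +5, +5, +7, +9, +6, -7
Step 2: Count signs: positive = 10, negative = 2.
Step 3: Under H0: P(positive) = 0.5, so the number of positives S ~ Bin(12, 0.5).
Step 4: Two-sided exact p-value = sum of Bin(12,0.5) probabilities at or below the observed probability = 0.038574.
Step 5: alpha = 0.05. reject H0.

n_eff = 12, pos = 10, neg = 2, p = 0.038574, reject H0.


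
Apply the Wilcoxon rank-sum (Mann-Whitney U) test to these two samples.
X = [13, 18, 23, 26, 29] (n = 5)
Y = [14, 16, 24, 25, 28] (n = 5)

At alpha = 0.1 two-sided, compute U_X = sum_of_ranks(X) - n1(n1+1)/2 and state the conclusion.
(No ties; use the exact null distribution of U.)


Step 1: Combine and sort all 10 observations; assign midranks.
sorted (value, group): (13,X), (14,Y), (16,Y), (18,X), (23,X), (24,Y), (25,Y), (26,X), (28,Y), (29,X)
ranks: 13->1, 14->2, 16->3, 18->4, 23->5, 24->6, 25->7, 26->8, 28->9, 29->10
Step 2: Rank sum for X: R1 = 1 + 4 + 5 + 8 + 10 = 28.
Step 3: U_X = R1 - n1(n1+1)/2 = 28 - 5*6/2 = 28 - 15 = 13.
       U_Y = n1*n2 - U_X = 25 - 13 = 12.
Step 4: No ties, so the exact null distribution of U (based on enumerating the C(10,5) = 252 equally likely rank assignments) gives the two-sided p-value.
Step 5: p-value = 1.000000; compare to alpha = 0.1. fail to reject H0.

U_X = 13, p = 1.000000, fail to reject H0 at alpha = 0.1.


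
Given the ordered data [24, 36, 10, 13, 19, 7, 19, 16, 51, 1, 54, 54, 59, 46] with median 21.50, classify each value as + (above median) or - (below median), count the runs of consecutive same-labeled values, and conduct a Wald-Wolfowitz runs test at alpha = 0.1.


Step 1: Compute median = 21.50; label A = above, B = below.
Labels in order: AABBBBBBABAAAA  (n_A = 7, n_B = 7)
Step 2: Count runs R = 5.
Step 3: Under H0 (random ordering), E[R] = 2*n_A*n_B/(n_A+n_B) + 1 = 2*7*7/14 + 1 = 8.0000.
        Var[R] = 2*n_A*n_B*(2*n_A*n_B - n_A - n_B) / ((n_A+n_B)^2 * (n_A+n_B-1)) = 8232/2548 = 3.2308.
        SD[R] = 1.7974.
Step 4: Continuity-corrected z = (R + 0.5 - E[R]) / SD[R] = (5 + 0.5 - 8.0000) / 1.7974 = -1.3909.
Step 5: Two-sided p-value via normal approximation = 2*(1 - Phi(|z|)) = 0.164264.
Step 6: alpha = 0.1. fail to reject H0.

R = 5, z = -1.3909, p = 0.164264, fail to reject H0.


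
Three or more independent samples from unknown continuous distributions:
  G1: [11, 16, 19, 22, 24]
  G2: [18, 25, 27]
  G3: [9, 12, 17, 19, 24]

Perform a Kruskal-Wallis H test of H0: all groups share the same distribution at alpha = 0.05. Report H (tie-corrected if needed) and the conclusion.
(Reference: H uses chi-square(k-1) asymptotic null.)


Step 1: Combine all N = 13 observations and assign midranks.
sorted (value, group, rank): (9,G3,1), (11,G1,2), (12,G3,3), (16,G1,4), (17,G3,5), (18,G2,6), (19,G1,7.5), (19,G3,7.5), (22,G1,9), (24,G1,10.5), (24,G3,10.5), (25,G2,12), (27,G2,13)
Step 2: Sum ranks within each group.
R_1 = 33 (n_1 = 5)
R_2 = 31 (n_2 = 3)
R_3 = 27 (n_3 = 5)
Step 3: H = 12/(N(N+1)) * sum(R_i^2/n_i) - 3(N+1)
     = 12/(13*14) * (33^2/5 + 31^2/3 + 27^2/5) - 3*14
     = 0.065934 * 683.933 - 42
     = 3.094505.
Step 4: Ties present; correction factor C = 1 - 12/(13^3 - 13) = 0.994505. Corrected H = 3.094505 / 0.994505 = 3.111602.
Step 5: Under H0, H ~ chi^2(2); p-value = 0.211020.
Step 6: alpha = 0.05. fail to reject H0.

H = 3.1116, df = 2, p = 0.211020, fail to reject H0.


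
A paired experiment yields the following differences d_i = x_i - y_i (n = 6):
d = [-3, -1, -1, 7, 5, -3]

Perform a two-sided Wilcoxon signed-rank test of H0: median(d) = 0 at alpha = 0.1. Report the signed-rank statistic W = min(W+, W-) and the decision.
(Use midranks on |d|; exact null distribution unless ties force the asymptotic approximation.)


Step 1: Drop any zero differences (none here) and take |d_i|.
|d| = [3, 1, 1, 7, 5, 3]
Step 2: Midrank |d_i| (ties get averaged ranks).
ranks: |3|->3.5, |1|->1.5, |1|->1.5, |7|->6, |5|->5, |3|->3.5
Step 3: Attach original signs; sum ranks with positive sign and with negative sign.
W+ = 6 + 5 = 11
W- = 3.5 + 1.5 + 1.5 + 3.5 = 10
(Check: W+ + W- = 21 should equal n(n+1)/2 = 21.)
Step 4: Test statistic W = min(W+, W-) = 10.
Step 5: Ties in |d|, so use the tie-corrected normal approximation.
        E[W] = n(n+1)/4 = 6*7/4 = 10.5.
        Tie groups: |d|=1 (t=2), |d|=3 (t=2); sum(t^3 - t) = 12.
        Var[W] = n(n+1)(2n+1)/24 - sum(t^3-t)/48 = 546/24 - 12/48 = 22.5.
        z = (W - E[W]) / sqrt(Var[W]) = (10 - 10.5) / 4.7434 = -0.1054.
        Two-sided p = 2*Phi(z) = 0.916051.
Step 6: alpha = 0.1. fail to reject H0.

W+ = 11, W- = 10, W = min = 10, p = 0.916051, fail to reject H0.


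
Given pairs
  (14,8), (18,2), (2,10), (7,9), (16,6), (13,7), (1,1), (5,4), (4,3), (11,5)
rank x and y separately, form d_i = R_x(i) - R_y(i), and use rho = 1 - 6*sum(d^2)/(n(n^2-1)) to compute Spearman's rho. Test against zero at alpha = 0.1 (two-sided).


Step 1: Rank x and y separately (midranks; no ties here).
rank(x): 14->8, 18->10, 2->2, 7->5, 16->9, 13->7, 1->1, 5->4, 4->3, 11->6
rank(y): 8->8, 2->2, 10->10, 9->9, 6->6, 7->7, 1->1, 4->4, 3->3, 5->5
Step 2: d_i = R_x(i) - R_y(i); compute d_i^2.
  (8-8)^2=0, (10-2)^2=64, (2-10)^2=64, (5-9)^2=16, (9-6)^2=9, (7-7)^2=0, (1-1)^2=0, (4-4)^2=0, (3-3)^2=0, (6-5)^2=1
sum(d^2) = 154.
Step 3: rho = 1 - 6*154 / (10*(10^2 - 1)) = 1 - 924/990 = 0.066667.
Step 4: Under H0, t = rho * sqrt((n-2)/(1-rho^2)) = 0.1890 ~ t(8).
Step 5: Two-sided p-value from the t-distribution with 8 df = 0.854813.
Step 6: alpha = 0.1. fail to reject H0.

rho = 0.0667, p = 0.854813, fail to reject H0 at alpha = 0.1.


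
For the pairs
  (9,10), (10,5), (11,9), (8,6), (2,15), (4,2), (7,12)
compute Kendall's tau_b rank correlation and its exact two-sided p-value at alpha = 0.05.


Step 1: Enumerate the 21 unordered pairs (i,j) with i<j and classify each by sign(x_j-x_i) * sign(y_j-y_i).
  (1,2):dx=+1,dy=-5->D; (1,3):dx=+2,dy=-1->D; (1,4):dx=-1,dy=-4->C; (1,5):dx=-7,dy=+5->D
  (1,6):dx=-5,dy=-8->C; (1,7):dx=-2,dy=+2->D; (2,3):dx=+1,dy=+4->C; (2,4):dx=-2,dy=+1->D
  (2,5):dx=-8,dy=+10->D; (2,6):dx=-6,dy=-3->C; (2,7):dx=-3,dy=+7->D; (3,4):dx=-3,dy=-3->C
  (3,5):dx=-9,dy=+6->D; (3,6):dx=-7,dy=-7->C; (3,7):dx=-4,dy=+3->D; (4,5):dx=-6,dy=+9->D
  (4,6):dx=-4,dy=-4->C; (4,7):dx=-1,dy=+6->D; (5,6):dx=+2,dy=-13->D; (5,7):dx=+5,dy=-3->D
  (6,7):dx=+3,dy=+10->C
Step 2: C = 8, D = 13, total pairs = 21.
Step 3: tau = (C - D)/(n(n-1)/2) = (8 - 13)/21 = -0.238095.
Step 4: Exact two-sided p-value (enumerate n! = 5040 permutations of y under H0): p = 0.561905.
Step 5: alpha = 0.05. fail to reject H0.

tau_b = -0.2381 (C=8, D=13), p = 0.561905, fail to reject H0.


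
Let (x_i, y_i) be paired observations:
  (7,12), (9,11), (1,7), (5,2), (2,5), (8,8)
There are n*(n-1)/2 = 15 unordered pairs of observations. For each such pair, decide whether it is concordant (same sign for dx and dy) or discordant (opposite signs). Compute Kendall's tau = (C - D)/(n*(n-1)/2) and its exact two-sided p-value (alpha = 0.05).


Step 1: Enumerate the 15 unordered pairs (i,j) with i<j and classify each by sign(x_j-x_i) * sign(y_j-y_i).
  (1,2):dx=+2,dy=-1->D; (1,3):dx=-6,dy=-5->C; (1,4):dx=-2,dy=-10->C; (1,5):dx=-5,dy=-7->C
  (1,6):dx=+1,dy=-4->D; (2,3):dx=-8,dy=-4->C; (2,4):dx=-4,dy=-9->C; (2,5):dx=-7,dy=-6->C
  (2,6):dx=-1,dy=-3->C; (3,4):dx=+4,dy=-5->D; (3,5):dx=+1,dy=-2->D; (3,6):dx=+7,dy=+1->C
  (4,5):dx=-3,dy=+3->D; (4,6):dx=+3,dy=+6->C; (5,6):dx=+6,dy=+3->C
Step 2: C = 10, D = 5, total pairs = 15.
Step 3: tau = (C - D)/(n(n-1)/2) = (10 - 5)/15 = 0.333333.
Step 4: Exact two-sided p-value (enumerate n! = 720 permutations of y under H0): p = 0.469444.
Step 5: alpha = 0.05. fail to reject H0.

tau_b = 0.3333 (C=10, D=5), p = 0.469444, fail to reject H0.


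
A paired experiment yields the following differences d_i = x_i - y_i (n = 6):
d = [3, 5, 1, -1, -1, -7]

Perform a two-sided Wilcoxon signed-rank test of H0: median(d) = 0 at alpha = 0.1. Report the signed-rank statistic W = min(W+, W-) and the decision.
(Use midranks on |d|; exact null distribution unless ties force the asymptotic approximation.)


Step 1: Drop any zero differences (none here) and take |d_i|.
|d| = [3, 5, 1, 1, 1, 7]
Step 2: Midrank |d_i| (ties get averaged ranks).
ranks: |3|->4, |5|->5, |1|->2, |1|->2, |1|->2, |7|->6
Step 3: Attach original signs; sum ranks with positive sign and with negative sign.
W+ = 4 + 5 + 2 = 11
W- = 2 + 2 + 6 = 10
(Check: W+ + W- = 21 should equal n(n+1)/2 = 21.)
Step 4: Test statistic W = min(W+, W-) = 10.
Step 5: Ties in |d|, so use the tie-corrected normal approximation.
        E[W] = n(n+1)/4 = 6*7/4 = 10.5.
        Tie groups: |d|=1 (t=3); sum(t^3 - t) = 24.
        Var[W] = n(n+1)(2n+1)/24 - sum(t^3-t)/48 = 546/24 - 24/48 = 22.25.
        z = (W - E[W]) / sqrt(Var[W]) = (10 - 10.5) / 4.7170 = -0.1060.
        Two-sided p = 2*Phi(z) = 0.915583.
Step 6: alpha = 0.1. fail to reject H0.

W+ = 11, W- = 10, W = min = 10, p = 0.915583, fail to reject H0.


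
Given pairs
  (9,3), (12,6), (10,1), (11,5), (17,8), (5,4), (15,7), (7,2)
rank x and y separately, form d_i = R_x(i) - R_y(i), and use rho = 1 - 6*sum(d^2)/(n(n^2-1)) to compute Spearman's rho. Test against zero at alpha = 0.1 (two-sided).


Step 1: Rank x and y separately (midranks; no ties here).
rank(x): 9->3, 12->6, 10->4, 11->5, 17->8, 5->1, 15->7, 7->2
rank(y): 3->3, 6->6, 1->1, 5->5, 8->8, 4->4, 7->7, 2->2
Step 2: d_i = R_x(i) - R_y(i); compute d_i^2.
  (3-3)^2=0, (6-6)^2=0, (4-1)^2=9, (5-5)^2=0, (8-8)^2=0, (1-4)^2=9, (7-7)^2=0, (2-2)^2=0
sum(d^2) = 18.
Step 3: rho = 1 - 6*18 / (8*(8^2 - 1)) = 1 - 108/504 = 0.785714.
Step 4: Under H0, t = rho * sqrt((n-2)/(1-rho^2)) = 3.1113 ~ t(6).
Step 5: Two-sided p-value from the t-distribution with 6 df = 0.020815.
Step 6: alpha = 0.1. reject H0.

rho = 0.7857, p = 0.020815, reject H0 at alpha = 0.1.


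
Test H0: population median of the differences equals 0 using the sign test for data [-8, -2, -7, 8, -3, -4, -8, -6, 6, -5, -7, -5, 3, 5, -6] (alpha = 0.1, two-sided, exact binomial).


Step 1: Discard zero differences. Original n = 15; n_eff = number of nonzero differences = 15.
Nonzero differences (with sign): -8, -2, -7, +8, -3, -4, -8, -6, +6, -5, -7, -5, +3, +5, -6
Step 2: Count signs: positive = 4, negative = 11.
Step 3: Under H0: P(positive) = 0.5, so the number of positives S ~ Bin(15, 0.5).
Step 4: Two-sided exact p-value = sum of Bin(15,0.5) probabilities at or below the observed probability = 0.118469.
Step 5: alpha = 0.1. fail to reject H0.

n_eff = 15, pos = 4, neg = 11, p = 0.118469, fail to reject H0.


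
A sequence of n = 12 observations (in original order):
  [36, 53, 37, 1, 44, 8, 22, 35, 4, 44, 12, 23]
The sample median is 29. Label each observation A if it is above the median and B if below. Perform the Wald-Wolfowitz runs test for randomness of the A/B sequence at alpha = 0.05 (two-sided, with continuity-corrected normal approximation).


Step 1: Compute median = 29; label A = above, B = below.
Labels in order: AAABABBABABB  (n_A = 6, n_B = 6)
Step 2: Count runs R = 8.
Step 3: Under H0 (random ordering), E[R] = 2*n_A*n_B/(n_A+n_B) + 1 = 2*6*6/12 + 1 = 7.0000.
        Var[R] = 2*n_A*n_B*(2*n_A*n_B - n_A - n_B) / ((n_A+n_B)^2 * (n_A+n_B-1)) = 4320/1584 = 2.7273.
        SD[R] = 1.6514.
Step 4: Continuity-corrected z = (R - 0.5 - E[R]) / SD[R] = (8 - 0.5 - 7.0000) / 1.6514 = 0.3028.
Step 5: Two-sided p-value via normal approximation = 2*(1 - Phi(|z|)) = 0.762069.
Step 6: alpha = 0.05. fail to reject H0.

R = 8, z = 0.3028, p = 0.762069, fail to reject H0.


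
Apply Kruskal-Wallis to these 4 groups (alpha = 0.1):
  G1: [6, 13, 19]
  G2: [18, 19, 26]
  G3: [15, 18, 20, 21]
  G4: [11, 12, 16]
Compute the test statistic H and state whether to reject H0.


Step 1: Combine all N = 13 observations and assign midranks.
sorted (value, group, rank): (6,G1,1), (11,G4,2), (12,G4,3), (13,G1,4), (15,G3,5), (16,G4,6), (18,G2,7.5), (18,G3,7.5), (19,G1,9.5), (19,G2,9.5), (20,G3,11), (21,G3,12), (26,G2,13)
Step 2: Sum ranks within each group.
R_1 = 14.5 (n_1 = 3)
R_2 = 30 (n_2 = 3)
R_3 = 35.5 (n_3 = 4)
R_4 = 11 (n_4 = 3)
Step 3: H = 12/(N(N+1)) * sum(R_i^2/n_i) - 3(N+1)
     = 12/(13*14) * (14.5^2/3 + 30^2/3 + 35.5^2/4 + 11^2/3) - 3*14
     = 0.065934 * 725.479 - 42
     = 5.833791.
Step 4: Ties present; correction factor C = 1 - 12/(13^3 - 13) = 0.994505. Corrected H = 5.833791 / 0.994505 = 5.866022.
Step 5: Under H0, H ~ chi^2(3); p-value = 0.118314.
Step 6: alpha = 0.1. fail to reject H0.

H = 5.8660, df = 3, p = 0.118314, fail to reject H0.


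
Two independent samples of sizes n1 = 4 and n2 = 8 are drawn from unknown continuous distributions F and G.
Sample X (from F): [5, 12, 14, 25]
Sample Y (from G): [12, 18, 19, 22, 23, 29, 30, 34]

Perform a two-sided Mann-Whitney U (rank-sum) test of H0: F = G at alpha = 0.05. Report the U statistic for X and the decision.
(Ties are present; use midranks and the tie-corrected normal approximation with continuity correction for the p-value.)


Step 1: Combine and sort all 12 observations; assign midranks.
sorted (value, group): (5,X), (12,X), (12,Y), (14,X), (18,Y), (19,Y), (22,Y), (23,Y), (25,X), (29,Y), (30,Y), (34,Y)
ranks: 5->1, 12->2.5, 12->2.5, 14->4, 18->5, 19->6, 22->7, 23->8, 25->9, 29->10, 30->11, 34->12
Step 2: Rank sum for X: R1 = 1 + 2.5 + 4 + 9 = 16.5.
Step 3: U_X = R1 - n1(n1+1)/2 = 16.5 - 4*5/2 = 16.5 - 10 = 6.5.
       U_Y = n1*n2 - U_X = 32 - 6.5 = 25.5.
Step 4: Ties are present, so use the tie-corrected normal approximation (with continuity correction) for the p-value.
Step 5: p-value = 0.125707; compare to alpha = 0.05. fail to reject H0.

U_X = 6.5, p = 0.125707, fail to reject H0 at alpha = 0.05.


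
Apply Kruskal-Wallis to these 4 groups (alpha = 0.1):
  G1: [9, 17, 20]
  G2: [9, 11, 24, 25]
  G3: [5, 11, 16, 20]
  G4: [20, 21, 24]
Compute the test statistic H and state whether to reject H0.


Step 1: Combine all N = 14 observations and assign midranks.
sorted (value, group, rank): (5,G3,1), (9,G1,2.5), (9,G2,2.5), (11,G2,4.5), (11,G3,4.5), (16,G3,6), (17,G1,7), (20,G1,9), (20,G3,9), (20,G4,9), (21,G4,11), (24,G2,12.5), (24,G4,12.5), (25,G2,14)
Step 2: Sum ranks within each group.
R_1 = 18.5 (n_1 = 3)
R_2 = 33.5 (n_2 = 4)
R_3 = 20.5 (n_3 = 4)
R_4 = 32.5 (n_4 = 3)
Step 3: H = 12/(N(N+1)) * sum(R_i^2/n_i) - 3(N+1)
     = 12/(14*15) * (18.5^2/3 + 33.5^2/4 + 20.5^2/4 + 32.5^2/3) - 3*15
     = 0.057143 * 851.792 - 45
     = 3.673810.
Step 4: Ties present; correction factor C = 1 - 42/(14^3 - 14) = 0.984615. Corrected H = 3.673810 / 0.984615 = 3.731213.
Step 5: Under H0, H ~ chi^2(3); p-value = 0.291989.
Step 6: alpha = 0.1. fail to reject H0.

H = 3.7312, df = 3, p = 0.291989, fail to reject H0.


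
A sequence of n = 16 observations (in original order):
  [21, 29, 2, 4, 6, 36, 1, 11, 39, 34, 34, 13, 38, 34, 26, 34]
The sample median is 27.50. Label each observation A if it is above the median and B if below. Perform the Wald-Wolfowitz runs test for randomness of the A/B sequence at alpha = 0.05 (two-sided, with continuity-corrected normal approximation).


Step 1: Compute median = 27.50; label A = above, B = below.
Labels in order: BABBBABBAAABAABA  (n_A = 8, n_B = 8)
Step 2: Count runs R = 10.
Step 3: Under H0 (random ordering), E[R] = 2*n_A*n_B/(n_A+n_B) + 1 = 2*8*8/16 + 1 = 9.0000.
        Var[R] = 2*n_A*n_B*(2*n_A*n_B - n_A - n_B) / ((n_A+n_B)^2 * (n_A+n_B-1)) = 14336/3840 = 3.7333.
        SD[R] = 1.9322.
Step 4: Continuity-corrected z = (R - 0.5 - E[R]) / SD[R] = (10 - 0.5 - 9.0000) / 1.9322 = 0.2588.
Step 5: Two-sided p-value via normal approximation = 2*(1 - Phi(|z|)) = 0.795809.
Step 6: alpha = 0.05. fail to reject H0.

R = 10, z = 0.2588, p = 0.795809, fail to reject H0.


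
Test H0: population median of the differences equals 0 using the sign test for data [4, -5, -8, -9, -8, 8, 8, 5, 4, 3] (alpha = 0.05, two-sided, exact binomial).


Step 1: Discard zero differences. Original n = 10; n_eff = number of nonzero differences = 10.
Nonzero differences (with sign): +4, -5, -8, -9, -8, +8, +8, +5, +4, +3
Step 2: Count signs: positive = 6, negative = 4.
Step 3: Under H0: P(positive) = 0.5, so the number of positives S ~ Bin(10, 0.5).
Step 4: Two-sided exact p-value = sum of Bin(10,0.5) probabilities at or below the observed probability = 0.753906.
Step 5: alpha = 0.05. fail to reject H0.

n_eff = 10, pos = 6, neg = 4, p = 0.753906, fail to reject H0.


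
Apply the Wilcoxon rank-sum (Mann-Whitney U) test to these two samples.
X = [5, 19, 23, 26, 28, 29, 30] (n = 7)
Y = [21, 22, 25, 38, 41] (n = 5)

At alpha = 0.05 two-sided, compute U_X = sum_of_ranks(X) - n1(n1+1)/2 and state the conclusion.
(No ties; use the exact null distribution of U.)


Step 1: Combine and sort all 12 observations; assign midranks.
sorted (value, group): (5,X), (19,X), (21,Y), (22,Y), (23,X), (25,Y), (26,X), (28,X), (29,X), (30,X), (38,Y), (41,Y)
ranks: 5->1, 19->2, 21->3, 22->4, 23->5, 25->6, 26->7, 28->8, 29->9, 30->10, 38->11, 41->12
Step 2: Rank sum for X: R1 = 1 + 2 + 5 + 7 + 8 + 9 + 10 = 42.
Step 3: U_X = R1 - n1(n1+1)/2 = 42 - 7*8/2 = 42 - 28 = 14.
       U_Y = n1*n2 - U_X = 35 - 14 = 21.
Step 4: No ties, so the exact null distribution of U (based on enumerating the C(12,7) = 792 equally likely rank assignments) gives the two-sided p-value.
Step 5: p-value = 0.638889; compare to alpha = 0.05. fail to reject H0.

U_X = 14, p = 0.638889, fail to reject H0 at alpha = 0.05.


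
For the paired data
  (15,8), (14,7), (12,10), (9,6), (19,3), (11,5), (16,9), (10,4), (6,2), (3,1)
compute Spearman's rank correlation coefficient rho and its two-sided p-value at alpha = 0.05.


Step 1: Rank x and y separately (midranks; no ties here).
rank(x): 15->8, 14->7, 12->6, 9->3, 19->10, 11->5, 16->9, 10->4, 6->2, 3->1
rank(y): 8->8, 7->7, 10->10, 6->6, 3->3, 5->5, 9->9, 4->4, 2->2, 1->1
Step 2: d_i = R_x(i) - R_y(i); compute d_i^2.
  (8-8)^2=0, (7-7)^2=0, (6-10)^2=16, (3-6)^2=9, (10-3)^2=49, (5-5)^2=0, (9-9)^2=0, (4-4)^2=0, (2-2)^2=0, (1-1)^2=0
sum(d^2) = 74.
Step 3: rho = 1 - 6*74 / (10*(10^2 - 1)) = 1 - 444/990 = 0.551515.
Step 4: Under H0, t = rho * sqrt((n-2)/(1-rho^2)) = 1.8700 ~ t(8).
Step 5: Two-sided p-value from the t-distribution with 8 df = 0.098401.
Step 6: alpha = 0.05. fail to reject H0.

rho = 0.5515, p = 0.098401, fail to reject H0 at alpha = 0.05.


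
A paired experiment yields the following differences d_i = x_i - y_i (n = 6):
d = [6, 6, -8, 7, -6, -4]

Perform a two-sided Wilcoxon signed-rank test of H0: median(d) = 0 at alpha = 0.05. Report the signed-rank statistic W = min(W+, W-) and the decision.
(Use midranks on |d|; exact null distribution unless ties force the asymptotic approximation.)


Step 1: Drop any zero differences (none here) and take |d_i|.
|d| = [6, 6, 8, 7, 6, 4]
Step 2: Midrank |d_i| (ties get averaged ranks).
ranks: |6|->3, |6|->3, |8|->6, |7|->5, |6|->3, |4|->1
Step 3: Attach original signs; sum ranks with positive sign and with negative sign.
W+ = 3 + 3 + 5 = 11
W- = 6 + 3 + 1 = 10
(Check: W+ + W- = 21 should equal n(n+1)/2 = 21.)
Step 4: Test statistic W = min(W+, W-) = 10.
Step 5: Ties in |d|, so use the tie-corrected normal approximation.
        E[W] = n(n+1)/4 = 6*7/4 = 10.5.
        Tie groups: |d|=6 (t=3); sum(t^3 - t) = 24.
        Var[W] = n(n+1)(2n+1)/24 - sum(t^3-t)/48 = 546/24 - 24/48 = 22.25.
        z = (W - E[W]) / sqrt(Var[W]) = (10 - 10.5) / 4.7170 = -0.1060.
        Two-sided p = 2*Phi(z) = 0.915583.
Step 6: alpha = 0.05. fail to reject H0.

W+ = 11, W- = 10, W = min = 10, p = 0.915583, fail to reject H0.


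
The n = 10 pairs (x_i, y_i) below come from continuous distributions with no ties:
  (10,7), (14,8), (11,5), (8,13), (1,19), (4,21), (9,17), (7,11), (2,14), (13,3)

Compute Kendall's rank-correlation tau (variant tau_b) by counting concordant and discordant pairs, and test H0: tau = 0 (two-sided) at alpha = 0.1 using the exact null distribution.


Step 1: Enumerate the 45 unordered pairs (i,j) with i<j and classify each by sign(x_j-x_i) * sign(y_j-y_i).
  (1,2):dx=+4,dy=+1->C; (1,3):dx=+1,dy=-2->D; (1,4):dx=-2,dy=+6->D; (1,5):dx=-9,dy=+12->D
  (1,6):dx=-6,dy=+14->D; (1,7):dx=-1,dy=+10->D; (1,8):dx=-3,dy=+4->D; (1,9):dx=-8,dy=+7->D
  (1,10):dx=+3,dy=-4->D; (2,3):dx=-3,dy=-3->C; (2,4):dx=-6,dy=+5->D; (2,5):dx=-13,dy=+11->D
  (2,6):dx=-10,dy=+13->D; (2,7):dx=-5,dy=+9->D; (2,8):dx=-7,dy=+3->D; (2,9):dx=-12,dy=+6->D
  (2,10):dx=-1,dy=-5->C; (3,4):dx=-3,dy=+8->D; (3,5):dx=-10,dy=+14->D; (3,6):dx=-7,dy=+16->D
  (3,7):dx=-2,dy=+12->D; (3,8):dx=-4,dy=+6->D; (3,9):dx=-9,dy=+9->D; (3,10):dx=+2,dy=-2->D
  (4,5):dx=-7,dy=+6->D; (4,6):dx=-4,dy=+8->D; (4,7):dx=+1,dy=+4->C; (4,8):dx=-1,dy=-2->C
  (4,9):dx=-6,dy=+1->D; (4,10):dx=+5,dy=-10->D; (5,6):dx=+3,dy=+2->C; (5,7):dx=+8,dy=-2->D
  (5,8):dx=+6,dy=-8->D; (5,9):dx=+1,dy=-5->D; (5,10):dx=+12,dy=-16->D; (6,7):dx=+5,dy=-4->D
  (6,8):dx=+3,dy=-10->D; (6,9):dx=-2,dy=-7->C; (6,10):dx=+9,dy=-18->D; (7,8):dx=-2,dy=-6->C
  (7,9):dx=-7,dy=-3->C; (7,10):dx=+4,dy=-14->D; (8,9):dx=-5,dy=+3->D; (8,10):dx=+6,dy=-8->D
  (9,10):dx=+11,dy=-11->D
Step 2: C = 9, D = 36, total pairs = 45.
Step 3: tau = (C - D)/(n(n-1)/2) = (9 - 36)/45 = -0.600000.
Step 4: Exact two-sided p-value (enumerate n! = 3628800 permutations of y under H0): p = 0.016666.
Step 5: alpha = 0.1. reject H0.

tau_b = -0.6000 (C=9, D=36), p = 0.016666, reject H0.


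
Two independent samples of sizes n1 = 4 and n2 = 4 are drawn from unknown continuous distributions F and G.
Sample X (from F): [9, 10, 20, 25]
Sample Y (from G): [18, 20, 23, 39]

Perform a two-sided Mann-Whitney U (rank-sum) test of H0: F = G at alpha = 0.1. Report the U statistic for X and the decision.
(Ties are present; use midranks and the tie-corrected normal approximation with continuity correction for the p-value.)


Step 1: Combine and sort all 8 observations; assign midranks.
sorted (value, group): (9,X), (10,X), (18,Y), (20,X), (20,Y), (23,Y), (25,X), (39,Y)
ranks: 9->1, 10->2, 18->3, 20->4.5, 20->4.5, 23->6, 25->7, 39->8
Step 2: Rank sum for X: R1 = 1 + 2 + 4.5 + 7 = 14.5.
Step 3: U_X = R1 - n1(n1+1)/2 = 14.5 - 4*5/2 = 14.5 - 10 = 4.5.
       U_Y = n1*n2 - U_X = 16 - 4.5 = 11.5.
Step 4: Ties are present, so use the tie-corrected normal approximation (with continuity correction) for the p-value.
Step 5: p-value = 0.383630; compare to alpha = 0.1. fail to reject H0.

U_X = 4.5, p = 0.383630, fail to reject H0 at alpha = 0.1.


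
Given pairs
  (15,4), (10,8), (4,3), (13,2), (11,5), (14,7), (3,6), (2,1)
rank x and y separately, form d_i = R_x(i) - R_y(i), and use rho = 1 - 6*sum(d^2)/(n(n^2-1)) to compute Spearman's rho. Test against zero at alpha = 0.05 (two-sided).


Step 1: Rank x and y separately (midranks; no ties here).
rank(x): 15->8, 10->4, 4->3, 13->6, 11->5, 14->7, 3->2, 2->1
rank(y): 4->4, 8->8, 3->3, 2->2, 5->5, 7->7, 6->6, 1->1
Step 2: d_i = R_x(i) - R_y(i); compute d_i^2.
  (8-4)^2=16, (4-8)^2=16, (3-3)^2=0, (6-2)^2=16, (5-5)^2=0, (7-7)^2=0, (2-6)^2=16, (1-1)^2=0
sum(d^2) = 64.
Step 3: rho = 1 - 6*64 / (8*(8^2 - 1)) = 1 - 384/504 = 0.238095.
Step 4: Under H0, t = rho * sqrt((n-2)/(1-rho^2)) = 0.6005 ~ t(6).
Step 5: Two-sided p-value from the t-distribution with 6 df = 0.570156.
Step 6: alpha = 0.05. fail to reject H0.

rho = 0.2381, p = 0.570156, fail to reject H0 at alpha = 0.05.


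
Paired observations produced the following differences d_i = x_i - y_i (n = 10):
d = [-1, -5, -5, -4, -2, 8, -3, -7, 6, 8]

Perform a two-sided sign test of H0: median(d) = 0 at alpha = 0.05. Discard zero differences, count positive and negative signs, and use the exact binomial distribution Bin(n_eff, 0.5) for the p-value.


Step 1: Discard zero differences. Original n = 10; n_eff = number of nonzero differences = 10.
Nonzero differences (with sign): -1, -5, -5, -4, -2, +8, -3, -7, +6, +8
Step 2: Count signs: positive = 3, negative = 7.
Step 3: Under H0: P(positive) = 0.5, so the number of positives S ~ Bin(10, 0.5).
Step 4: Two-sided exact p-value = sum of Bin(10,0.5) probabilities at or below the observed probability = 0.343750.
Step 5: alpha = 0.05. fail to reject H0.

n_eff = 10, pos = 3, neg = 7, p = 0.343750, fail to reject H0.


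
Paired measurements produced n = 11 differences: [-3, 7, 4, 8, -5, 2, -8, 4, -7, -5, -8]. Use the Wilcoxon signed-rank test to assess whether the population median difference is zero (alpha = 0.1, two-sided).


Step 1: Drop any zero differences (none here) and take |d_i|.
|d| = [3, 7, 4, 8, 5, 2, 8, 4, 7, 5, 8]
Step 2: Midrank |d_i| (ties get averaged ranks).
ranks: |3|->2, |7|->7.5, |4|->3.5, |8|->10, |5|->5.5, |2|->1, |8|->10, |4|->3.5, |7|->7.5, |5|->5.5, |8|->10
Step 3: Attach original signs; sum ranks with positive sign and with negative sign.
W+ = 7.5 + 3.5 + 10 + 1 + 3.5 = 25.5
W- = 2 + 5.5 + 10 + 7.5 + 5.5 + 10 = 40.5
(Check: W+ + W- = 66 should equal n(n+1)/2 = 66.)
Step 4: Test statistic W = min(W+, W-) = 25.5.
Step 5: Ties in |d|, so use the tie-corrected normal approximation.
        E[W] = n(n+1)/4 = 11*12/4 = 33.
        Tie groups: |d|=4 (t=2), |d|=5 (t=2), |d|=7 (t=2), |d|=8 (t=3); sum(t^3 - t) = 42.
        Var[W] = n(n+1)(2n+1)/24 - sum(t^3-t)/48 = 3036/24 - 42/48 = 125.625.
        z = (W - E[W]) / sqrt(Var[W]) = (25.5 - 33) / 11.2083 = -0.6691.
        Two-sided p = 2*Phi(z) = 0.503400.
Step 6: alpha = 0.1. fail to reject H0.

W+ = 25.5, W- = 40.5, W = min = 25.5, p = 0.503400, fail to reject H0.


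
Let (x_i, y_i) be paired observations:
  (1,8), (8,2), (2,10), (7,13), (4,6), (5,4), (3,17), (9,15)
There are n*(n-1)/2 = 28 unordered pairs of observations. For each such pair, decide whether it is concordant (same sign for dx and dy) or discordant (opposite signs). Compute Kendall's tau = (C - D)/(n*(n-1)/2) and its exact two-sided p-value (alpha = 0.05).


Step 1: Enumerate the 28 unordered pairs (i,j) with i<j and classify each by sign(x_j-x_i) * sign(y_j-y_i).
  (1,2):dx=+7,dy=-6->D; (1,3):dx=+1,dy=+2->C; (1,4):dx=+6,dy=+5->C; (1,5):dx=+3,dy=-2->D
  (1,6):dx=+4,dy=-4->D; (1,7):dx=+2,dy=+9->C; (1,8):dx=+8,dy=+7->C; (2,3):dx=-6,dy=+8->D
  (2,4):dx=-1,dy=+11->D; (2,5):dx=-4,dy=+4->D; (2,6):dx=-3,dy=+2->D; (2,7):dx=-5,dy=+15->D
  (2,8):dx=+1,dy=+13->C; (3,4):dx=+5,dy=+3->C; (3,5):dx=+2,dy=-4->D; (3,6):dx=+3,dy=-6->D
  (3,7):dx=+1,dy=+7->C; (3,8):dx=+7,dy=+5->C; (4,5):dx=-3,dy=-7->C; (4,6):dx=-2,dy=-9->C
  (4,7):dx=-4,dy=+4->D; (4,8):dx=+2,dy=+2->C; (5,6):dx=+1,dy=-2->D; (5,7):dx=-1,dy=+11->D
  (5,8):dx=+5,dy=+9->C; (6,7):dx=-2,dy=+13->D; (6,8):dx=+4,dy=+11->C; (7,8):dx=+6,dy=-2->D
Step 2: C = 13, D = 15, total pairs = 28.
Step 3: tau = (C - D)/(n(n-1)/2) = (13 - 15)/28 = -0.071429.
Step 4: Exact two-sided p-value (enumerate n! = 40320 permutations of y under H0): p = 0.904861.
Step 5: alpha = 0.05. fail to reject H0.

tau_b = -0.0714 (C=13, D=15), p = 0.904861, fail to reject H0.


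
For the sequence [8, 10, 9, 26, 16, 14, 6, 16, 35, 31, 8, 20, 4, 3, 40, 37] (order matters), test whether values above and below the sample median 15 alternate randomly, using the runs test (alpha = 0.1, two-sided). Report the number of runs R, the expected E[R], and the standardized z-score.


Step 1: Compute median = 15; label A = above, B = below.
Labels in order: BBBAABBAAABABBAA  (n_A = 8, n_B = 8)
Step 2: Count runs R = 8.
Step 3: Under H0 (random ordering), E[R] = 2*n_A*n_B/(n_A+n_B) + 1 = 2*8*8/16 + 1 = 9.0000.
        Var[R] = 2*n_A*n_B*(2*n_A*n_B - n_A - n_B) / ((n_A+n_B)^2 * (n_A+n_B-1)) = 14336/3840 = 3.7333.
        SD[R] = 1.9322.
Step 4: Continuity-corrected z = (R + 0.5 - E[R]) / SD[R] = (8 + 0.5 - 9.0000) / 1.9322 = -0.2588.
Step 5: Two-sided p-value via normal approximation = 2*(1 - Phi(|z|)) = 0.795809.
Step 6: alpha = 0.1. fail to reject H0.

R = 8, z = -0.2588, p = 0.795809, fail to reject H0.


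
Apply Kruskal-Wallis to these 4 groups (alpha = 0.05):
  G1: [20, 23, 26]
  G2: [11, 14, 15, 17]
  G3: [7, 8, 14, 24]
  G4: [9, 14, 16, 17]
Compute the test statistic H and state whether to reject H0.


Step 1: Combine all N = 15 observations and assign midranks.
sorted (value, group, rank): (7,G3,1), (8,G3,2), (9,G4,3), (11,G2,4), (14,G2,6), (14,G3,6), (14,G4,6), (15,G2,8), (16,G4,9), (17,G2,10.5), (17,G4,10.5), (20,G1,12), (23,G1,13), (24,G3,14), (26,G1,15)
Step 2: Sum ranks within each group.
R_1 = 40 (n_1 = 3)
R_2 = 28.5 (n_2 = 4)
R_3 = 23 (n_3 = 4)
R_4 = 28.5 (n_4 = 4)
Step 3: H = 12/(N(N+1)) * sum(R_i^2/n_i) - 3(N+1)
     = 12/(15*16) * (40^2/3 + 28.5^2/4 + 23^2/4 + 28.5^2/4) - 3*16
     = 0.050000 * 1071.71 - 48
     = 5.585417.
Step 4: Ties present; correction factor C = 1 - 30/(15^3 - 15) = 0.991071. Corrected H = 5.585417 / 0.991071 = 5.635736.
Step 5: Under H0, H ~ chi^2(3); p-value = 0.130742.
Step 6: alpha = 0.05. fail to reject H0.

H = 5.6357, df = 3, p = 0.130742, fail to reject H0.


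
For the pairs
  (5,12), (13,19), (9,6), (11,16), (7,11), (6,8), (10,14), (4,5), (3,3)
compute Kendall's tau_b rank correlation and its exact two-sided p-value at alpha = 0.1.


Step 1: Enumerate the 36 unordered pairs (i,j) with i<j and classify each by sign(x_j-x_i) * sign(y_j-y_i).
  (1,2):dx=+8,dy=+7->C; (1,3):dx=+4,dy=-6->D; (1,4):dx=+6,dy=+4->C; (1,5):dx=+2,dy=-1->D
  (1,6):dx=+1,dy=-4->D; (1,7):dx=+5,dy=+2->C; (1,8):dx=-1,dy=-7->C; (1,9):dx=-2,dy=-9->C
  (2,3):dx=-4,dy=-13->C; (2,4):dx=-2,dy=-3->C; (2,5):dx=-6,dy=-8->C; (2,6):dx=-7,dy=-11->C
  (2,7):dx=-3,dy=-5->C; (2,8):dx=-9,dy=-14->C; (2,9):dx=-10,dy=-16->C; (3,4):dx=+2,dy=+10->C
  (3,5):dx=-2,dy=+5->D; (3,6):dx=-3,dy=+2->D; (3,7):dx=+1,dy=+8->C; (3,8):dx=-5,dy=-1->C
  (3,9):dx=-6,dy=-3->C; (4,5):dx=-4,dy=-5->C; (4,6):dx=-5,dy=-8->C; (4,7):dx=-1,dy=-2->C
  (4,8):dx=-7,dy=-11->C; (4,9):dx=-8,dy=-13->C; (5,6):dx=-1,dy=-3->C; (5,7):dx=+3,dy=+3->C
  (5,8):dx=-3,dy=-6->C; (5,9):dx=-4,dy=-8->C; (6,7):dx=+4,dy=+6->C; (6,8):dx=-2,dy=-3->C
  (6,9):dx=-3,dy=-5->C; (7,8):dx=-6,dy=-9->C; (7,9):dx=-7,dy=-11->C; (8,9):dx=-1,dy=-2->C
Step 2: C = 31, D = 5, total pairs = 36.
Step 3: tau = (C - D)/(n(n-1)/2) = (31 - 5)/36 = 0.722222.
Step 4: Exact two-sided p-value (enumerate n! = 362880 permutations of y under H0): p = 0.005886.
Step 5: alpha = 0.1. reject H0.

tau_b = 0.7222 (C=31, D=5), p = 0.005886, reject H0.


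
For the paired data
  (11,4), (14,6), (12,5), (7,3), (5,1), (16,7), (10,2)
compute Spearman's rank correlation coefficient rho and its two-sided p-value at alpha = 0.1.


Step 1: Rank x and y separately (midranks; no ties here).
rank(x): 11->4, 14->6, 12->5, 7->2, 5->1, 16->7, 10->3
rank(y): 4->4, 6->6, 5->5, 3->3, 1->1, 7->7, 2->2
Step 2: d_i = R_x(i) - R_y(i); compute d_i^2.
  (4-4)^2=0, (6-6)^2=0, (5-5)^2=0, (2-3)^2=1, (1-1)^2=0, (7-7)^2=0, (3-2)^2=1
sum(d^2) = 2.
Step 3: rho = 1 - 6*2 / (7*(7^2 - 1)) = 1 - 12/336 = 0.964286.
Step 4: Under H0, t = rho * sqrt((n-2)/(1-rho^2)) = 8.1408 ~ t(5).
Step 5: Two-sided p-value from the t-distribution with 5 df = 0.000454.
Step 6: alpha = 0.1. reject H0.

rho = 0.9643, p = 0.000454, reject H0 at alpha = 0.1.


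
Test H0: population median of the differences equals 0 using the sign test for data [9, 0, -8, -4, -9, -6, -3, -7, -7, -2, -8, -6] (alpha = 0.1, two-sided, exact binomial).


Step 1: Discard zero differences. Original n = 12; n_eff = number of nonzero differences = 11.
Nonzero differences (with sign): +9, -8, -4, -9, -6, -3, -7, -7, -2, -8, -6
Step 2: Count signs: positive = 1, negative = 10.
Step 3: Under H0: P(positive) = 0.5, so the number of positives S ~ Bin(11, 0.5).
Step 4: Two-sided exact p-value = sum of Bin(11,0.5) probabilities at or below the observed probability = 0.011719.
Step 5: alpha = 0.1. reject H0.

n_eff = 11, pos = 1, neg = 10, p = 0.011719, reject H0.


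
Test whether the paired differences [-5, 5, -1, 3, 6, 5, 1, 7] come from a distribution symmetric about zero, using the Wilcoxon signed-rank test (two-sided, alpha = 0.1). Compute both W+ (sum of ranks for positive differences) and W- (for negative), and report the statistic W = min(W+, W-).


Step 1: Drop any zero differences (none here) and take |d_i|.
|d| = [5, 5, 1, 3, 6, 5, 1, 7]
Step 2: Midrank |d_i| (ties get averaged ranks).
ranks: |5|->5, |5|->5, |1|->1.5, |3|->3, |6|->7, |5|->5, |1|->1.5, |7|->8
Step 3: Attach original signs; sum ranks with positive sign and with negative sign.
W+ = 5 + 3 + 7 + 5 + 1.5 + 8 = 29.5
W- = 5 + 1.5 = 6.5
(Check: W+ + W- = 36 should equal n(n+1)/2 = 36.)
Step 4: Test statistic W = min(W+, W-) = 6.5.
Step 5: Ties in |d|, so use the tie-corrected normal approximation.
        E[W] = n(n+1)/4 = 8*9/4 = 18.
        Tie groups: |d|=1 (t=2), |d|=5 (t=3); sum(t^3 - t) = 30.
        Var[W] = n(n+1)(2n+1)/24 - sum(t^3-t)/48 = 1224/24 - 30/48 = 50.375.
        z = (W - E[W]) / sqrt(Var[W]) = (6.5 - 18) / 7.0975 = -1.6203.
        Two-sided p = 2*Phi(z) = 0.105172.
Step 6: alpha = 0.1. fail to reject H0.

W+ = 29.5, W- = 6.5, W = min = 6.5, p = 0.105172, fail to reject H0.
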